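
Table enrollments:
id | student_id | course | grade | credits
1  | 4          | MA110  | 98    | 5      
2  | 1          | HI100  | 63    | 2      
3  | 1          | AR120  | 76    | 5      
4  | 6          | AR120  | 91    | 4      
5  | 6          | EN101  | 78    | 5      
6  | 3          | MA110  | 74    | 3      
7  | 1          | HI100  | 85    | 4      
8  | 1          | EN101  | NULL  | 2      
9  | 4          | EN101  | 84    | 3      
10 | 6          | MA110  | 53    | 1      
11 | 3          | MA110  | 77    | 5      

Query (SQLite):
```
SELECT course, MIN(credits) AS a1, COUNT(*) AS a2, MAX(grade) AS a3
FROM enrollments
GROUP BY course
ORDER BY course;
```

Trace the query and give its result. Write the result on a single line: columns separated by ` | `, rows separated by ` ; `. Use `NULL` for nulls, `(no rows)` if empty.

Group enrollments by course.
Per group compute: MIN(credits), COUNT(*), MAX(grade).
  AR120: ids {3, 4} → MIN(credits)=4, COUNT(*)=2, MAX(grade)=91
  EN101: ids {5, 8, 9} → MIN(credits)=2, COUNT(*)=3, MAX(grade)=84
  HI100: ids {2, 7} → MIN(credits)=2, COUNT(*)=2, MAX(grade)=85
  MA110: ids {1, 6, 10, 11} → MIN(credits)=1, COUNT(*)=4, MAX(grade)=98

AR120 | 4 | 2 | 91 ; EN101 | 2 | 3 | 84 ; HI100 | 2 | 2 | 85 ; MA110 | 1 | 4 | 98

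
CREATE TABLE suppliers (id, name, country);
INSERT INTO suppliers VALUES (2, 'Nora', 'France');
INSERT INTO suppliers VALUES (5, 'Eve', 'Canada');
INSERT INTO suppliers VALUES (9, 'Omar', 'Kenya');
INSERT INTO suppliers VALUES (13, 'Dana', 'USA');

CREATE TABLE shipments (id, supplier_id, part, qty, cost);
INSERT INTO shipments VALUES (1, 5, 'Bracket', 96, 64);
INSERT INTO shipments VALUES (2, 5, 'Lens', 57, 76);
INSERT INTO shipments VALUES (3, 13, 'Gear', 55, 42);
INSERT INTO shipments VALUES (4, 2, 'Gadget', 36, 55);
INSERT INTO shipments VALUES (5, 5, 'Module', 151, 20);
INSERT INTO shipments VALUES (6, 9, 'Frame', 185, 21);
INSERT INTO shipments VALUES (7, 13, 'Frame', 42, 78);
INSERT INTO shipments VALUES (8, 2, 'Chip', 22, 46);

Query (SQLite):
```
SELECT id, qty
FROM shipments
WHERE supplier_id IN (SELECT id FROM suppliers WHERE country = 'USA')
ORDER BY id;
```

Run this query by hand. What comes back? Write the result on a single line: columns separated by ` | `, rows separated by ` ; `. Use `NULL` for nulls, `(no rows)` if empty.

Inner query: suppliers.id where country = 'USA'.
Outer: keep shipments rows whose supplier_id is in that set.
Inner query → {13}

3 | 55 ; 7 | 42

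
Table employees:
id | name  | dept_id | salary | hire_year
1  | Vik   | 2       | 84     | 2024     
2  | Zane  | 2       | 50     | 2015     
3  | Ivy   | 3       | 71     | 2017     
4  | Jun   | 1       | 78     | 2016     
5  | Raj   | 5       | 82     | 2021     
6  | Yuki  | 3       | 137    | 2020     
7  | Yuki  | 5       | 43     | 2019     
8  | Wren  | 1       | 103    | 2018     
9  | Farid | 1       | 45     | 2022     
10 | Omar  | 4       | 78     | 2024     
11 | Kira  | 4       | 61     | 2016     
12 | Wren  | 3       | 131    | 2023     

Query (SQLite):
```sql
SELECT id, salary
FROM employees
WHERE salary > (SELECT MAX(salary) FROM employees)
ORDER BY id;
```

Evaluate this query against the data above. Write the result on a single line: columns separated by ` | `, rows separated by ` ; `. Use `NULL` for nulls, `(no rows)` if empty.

(no rows)

Scalar subquery: MAX(salary) over all employees rows = 137.
Keep rows where salary > that value.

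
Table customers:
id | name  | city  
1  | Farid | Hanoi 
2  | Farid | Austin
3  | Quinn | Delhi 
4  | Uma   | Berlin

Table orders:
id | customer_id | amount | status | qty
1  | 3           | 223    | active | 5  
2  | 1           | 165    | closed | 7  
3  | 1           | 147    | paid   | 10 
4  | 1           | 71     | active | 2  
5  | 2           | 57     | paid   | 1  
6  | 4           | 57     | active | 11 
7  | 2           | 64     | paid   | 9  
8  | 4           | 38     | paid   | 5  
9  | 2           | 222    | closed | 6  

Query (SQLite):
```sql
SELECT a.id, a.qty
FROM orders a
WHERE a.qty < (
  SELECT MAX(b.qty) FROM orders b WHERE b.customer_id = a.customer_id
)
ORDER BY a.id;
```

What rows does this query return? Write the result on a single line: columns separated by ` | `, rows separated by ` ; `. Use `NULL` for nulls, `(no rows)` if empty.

2 | 7 ; 4 | 2 ; 5 | 1 ; 8 | 5 ; 9 | 6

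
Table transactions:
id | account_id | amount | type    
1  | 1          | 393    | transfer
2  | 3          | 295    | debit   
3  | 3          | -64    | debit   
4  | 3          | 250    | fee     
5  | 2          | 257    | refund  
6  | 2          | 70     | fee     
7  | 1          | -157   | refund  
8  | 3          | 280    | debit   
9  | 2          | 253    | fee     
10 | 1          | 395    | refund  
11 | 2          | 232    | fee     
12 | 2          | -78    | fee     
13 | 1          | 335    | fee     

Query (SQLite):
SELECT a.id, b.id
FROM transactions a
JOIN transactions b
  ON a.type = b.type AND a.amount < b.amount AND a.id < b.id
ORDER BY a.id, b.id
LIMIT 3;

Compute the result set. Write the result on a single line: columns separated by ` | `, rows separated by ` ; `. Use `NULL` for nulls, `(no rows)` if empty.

Pairs (a,b) with same type, a.amount < b.amount, a.id < b.id.
type groups: debit:{2,3,8} fee:{4,6,9,11,12,13} refund:{5,7,10} transfer:{1}
Ordered by (a.id, b.id); first 3.

3 | 8 ; 4 | 9 ; 4 | 13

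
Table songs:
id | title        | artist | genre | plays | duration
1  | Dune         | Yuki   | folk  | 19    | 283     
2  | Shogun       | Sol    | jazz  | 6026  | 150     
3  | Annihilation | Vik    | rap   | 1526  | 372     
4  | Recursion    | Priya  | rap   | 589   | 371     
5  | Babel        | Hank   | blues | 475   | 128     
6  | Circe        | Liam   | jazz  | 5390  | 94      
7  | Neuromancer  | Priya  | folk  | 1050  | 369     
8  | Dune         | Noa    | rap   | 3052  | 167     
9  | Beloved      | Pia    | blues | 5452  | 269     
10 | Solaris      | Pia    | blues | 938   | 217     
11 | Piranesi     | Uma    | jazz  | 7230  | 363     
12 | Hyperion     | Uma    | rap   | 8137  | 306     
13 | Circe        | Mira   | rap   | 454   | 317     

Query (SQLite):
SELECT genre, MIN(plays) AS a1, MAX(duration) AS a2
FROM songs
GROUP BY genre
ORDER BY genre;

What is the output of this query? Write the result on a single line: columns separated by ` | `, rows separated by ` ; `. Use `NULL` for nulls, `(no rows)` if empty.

blues | 475 | 269 ; folk | 19 | 369 ; jazz | 5390 | 363 ; rap | 454 | 372

Group songs by genre.
Per group compute: MIN(plays), MAX(duration).
  blues: ids {5, 9, 10} → MIN(plays)=475, MAX(duration)=269
  folk: ids {1, 7} → MIN(plays)=19, MAX(duration)=369
  jazz: ids {2, 6, 11} → MIN(plays)=5390, MAX(duration)=363
  rap: ids {3, 4, 8, 12, 13} → MIN(plays)=454, MAX(duration)=372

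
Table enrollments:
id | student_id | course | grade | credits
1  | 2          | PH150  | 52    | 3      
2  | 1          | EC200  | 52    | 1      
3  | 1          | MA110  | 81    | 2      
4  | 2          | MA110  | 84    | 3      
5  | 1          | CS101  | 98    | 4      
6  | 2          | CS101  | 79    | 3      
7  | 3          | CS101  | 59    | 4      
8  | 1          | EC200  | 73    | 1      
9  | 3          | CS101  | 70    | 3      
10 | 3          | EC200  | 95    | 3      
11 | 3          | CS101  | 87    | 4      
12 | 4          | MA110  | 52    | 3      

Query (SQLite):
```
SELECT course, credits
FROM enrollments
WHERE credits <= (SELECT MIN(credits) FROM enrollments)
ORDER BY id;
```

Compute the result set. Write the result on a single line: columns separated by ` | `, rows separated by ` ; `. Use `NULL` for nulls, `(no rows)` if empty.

EC200 | 1 ; EC200 | 1

Scalar subquery: MIN(credits) over all enrollments rows = 1.
Keep rows where credits <= that value.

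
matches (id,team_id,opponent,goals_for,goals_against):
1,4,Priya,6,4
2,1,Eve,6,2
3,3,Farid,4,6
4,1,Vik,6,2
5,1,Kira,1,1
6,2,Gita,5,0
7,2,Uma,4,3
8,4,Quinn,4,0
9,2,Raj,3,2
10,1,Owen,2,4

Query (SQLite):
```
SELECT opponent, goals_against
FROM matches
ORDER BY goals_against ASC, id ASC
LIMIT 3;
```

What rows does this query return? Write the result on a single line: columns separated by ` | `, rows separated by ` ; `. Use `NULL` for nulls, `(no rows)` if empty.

Sort by goals_against asc, tiebreak id asc: (0, id=6), (0, id=8), (1, id=5), (2, id=2), (2, id=4), (2, id=9) …. Take first 3.

Gita | 0 ; Quinn | 0 ; Kira | 1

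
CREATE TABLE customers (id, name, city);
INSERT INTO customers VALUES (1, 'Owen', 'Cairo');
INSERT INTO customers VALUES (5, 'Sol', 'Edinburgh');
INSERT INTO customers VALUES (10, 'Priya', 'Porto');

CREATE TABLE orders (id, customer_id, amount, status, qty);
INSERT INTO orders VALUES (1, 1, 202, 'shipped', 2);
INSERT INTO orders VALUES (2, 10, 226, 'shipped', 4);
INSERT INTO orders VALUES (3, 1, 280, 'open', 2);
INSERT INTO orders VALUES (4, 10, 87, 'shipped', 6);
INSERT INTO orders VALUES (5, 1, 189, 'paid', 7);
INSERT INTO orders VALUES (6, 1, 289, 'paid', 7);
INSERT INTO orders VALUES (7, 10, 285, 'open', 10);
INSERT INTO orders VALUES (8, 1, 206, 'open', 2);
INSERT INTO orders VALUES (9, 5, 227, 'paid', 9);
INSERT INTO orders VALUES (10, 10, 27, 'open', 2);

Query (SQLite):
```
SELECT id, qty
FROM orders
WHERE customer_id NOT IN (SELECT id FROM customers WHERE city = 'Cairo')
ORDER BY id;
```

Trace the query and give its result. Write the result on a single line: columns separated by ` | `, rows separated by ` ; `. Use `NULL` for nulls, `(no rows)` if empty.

2 | 4 ; 4 | 6 ; 7 | 10 ; 9 | 9 ; 10 | 2

Inner query: customers.id where city = 'Cairo'.
Outer: keep orders rows whose customer_id is not in that set.
Inner query → {1}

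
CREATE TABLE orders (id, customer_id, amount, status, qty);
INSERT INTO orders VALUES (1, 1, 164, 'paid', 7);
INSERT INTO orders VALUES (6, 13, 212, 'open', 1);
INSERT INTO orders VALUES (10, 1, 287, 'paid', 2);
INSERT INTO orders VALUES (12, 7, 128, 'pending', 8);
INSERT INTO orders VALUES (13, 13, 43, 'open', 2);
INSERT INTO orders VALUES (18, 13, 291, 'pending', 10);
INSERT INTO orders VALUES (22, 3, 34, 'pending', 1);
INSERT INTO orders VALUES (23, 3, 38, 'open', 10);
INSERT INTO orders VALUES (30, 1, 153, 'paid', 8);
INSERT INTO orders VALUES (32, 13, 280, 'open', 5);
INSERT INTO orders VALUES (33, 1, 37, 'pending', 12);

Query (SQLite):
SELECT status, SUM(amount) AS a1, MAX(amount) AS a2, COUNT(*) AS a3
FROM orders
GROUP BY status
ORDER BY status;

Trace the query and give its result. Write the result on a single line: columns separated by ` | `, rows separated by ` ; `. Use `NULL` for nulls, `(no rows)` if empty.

open | 573 | 280 | 4 ; paid | 604 | 287 | 3 ; pending | 490 | 291 | 4

Group orders by status.
Per group compute: SUM(amount), MAX(amount), COUNT(*).
  open: ids {6, 13, 23, 32} → SUM(amount)=573, MAX(amount)=280, COUNT(*)=4
  paid: ids {1, 10, 30} → SUM(amount)=604, MAX(amount)=287, COUNT(*)=3
  pending: ids {12, 18, 22, 33} → SUM(amount)=490, MAX(amount)=291, COUNT(*)=4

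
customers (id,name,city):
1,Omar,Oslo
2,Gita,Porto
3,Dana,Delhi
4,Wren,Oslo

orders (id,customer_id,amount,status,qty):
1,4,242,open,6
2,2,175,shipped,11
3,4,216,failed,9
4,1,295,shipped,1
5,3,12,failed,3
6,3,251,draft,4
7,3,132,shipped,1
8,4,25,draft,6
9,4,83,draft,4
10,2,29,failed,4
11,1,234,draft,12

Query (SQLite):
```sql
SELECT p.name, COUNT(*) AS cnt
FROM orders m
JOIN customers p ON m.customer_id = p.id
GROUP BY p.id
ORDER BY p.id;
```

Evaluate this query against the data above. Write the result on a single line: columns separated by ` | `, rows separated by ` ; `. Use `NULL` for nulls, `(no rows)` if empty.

Join each orders row to its customers via customer_id.
Group joined rows by customers.id; compute COUNT(*) per group.
  1: ids {4, 11} → COUNT(*)=2
  2: ids {2, 10} → COUNT(*)=2
  3: ids {5, 6, 7} → COUNT(*)=3
  4: ids {1, 3, 8, 9} → COUNT(*)=4

Omar | 2 ; Gita | 2 ; Dana | 3 ; Wren | 4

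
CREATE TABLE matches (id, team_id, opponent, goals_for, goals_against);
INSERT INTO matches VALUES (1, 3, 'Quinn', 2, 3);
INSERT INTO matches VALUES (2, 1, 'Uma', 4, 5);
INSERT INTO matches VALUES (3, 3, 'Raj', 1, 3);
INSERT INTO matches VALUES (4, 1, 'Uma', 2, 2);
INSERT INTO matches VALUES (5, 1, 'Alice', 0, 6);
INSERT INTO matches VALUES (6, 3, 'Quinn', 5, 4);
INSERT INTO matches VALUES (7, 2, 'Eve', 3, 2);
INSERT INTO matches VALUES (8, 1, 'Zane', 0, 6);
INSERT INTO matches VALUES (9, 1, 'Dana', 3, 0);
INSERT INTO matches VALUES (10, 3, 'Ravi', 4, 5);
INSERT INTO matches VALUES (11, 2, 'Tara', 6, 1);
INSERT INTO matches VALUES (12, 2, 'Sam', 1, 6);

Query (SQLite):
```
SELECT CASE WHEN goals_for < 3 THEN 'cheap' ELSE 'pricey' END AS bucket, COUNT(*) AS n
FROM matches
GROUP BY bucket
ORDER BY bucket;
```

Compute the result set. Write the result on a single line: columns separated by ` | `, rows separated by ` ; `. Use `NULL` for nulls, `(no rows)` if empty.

cheap | 6 ; pricey | 6

Bucket rows by goals_for < 3 → 'cheap' else 'pricey'; count each bucket.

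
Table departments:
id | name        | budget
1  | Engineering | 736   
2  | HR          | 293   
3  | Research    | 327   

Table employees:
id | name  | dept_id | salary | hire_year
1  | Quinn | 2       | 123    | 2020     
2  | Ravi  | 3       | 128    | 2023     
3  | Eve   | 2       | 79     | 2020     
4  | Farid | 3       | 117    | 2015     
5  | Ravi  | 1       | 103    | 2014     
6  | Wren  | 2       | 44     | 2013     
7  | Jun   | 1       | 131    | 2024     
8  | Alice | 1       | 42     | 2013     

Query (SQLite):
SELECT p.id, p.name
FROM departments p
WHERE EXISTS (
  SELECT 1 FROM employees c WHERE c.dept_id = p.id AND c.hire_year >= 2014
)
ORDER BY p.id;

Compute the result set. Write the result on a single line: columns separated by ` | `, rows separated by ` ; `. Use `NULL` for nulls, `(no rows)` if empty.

1 | Engineering ; 2 | HR ; 3 | Research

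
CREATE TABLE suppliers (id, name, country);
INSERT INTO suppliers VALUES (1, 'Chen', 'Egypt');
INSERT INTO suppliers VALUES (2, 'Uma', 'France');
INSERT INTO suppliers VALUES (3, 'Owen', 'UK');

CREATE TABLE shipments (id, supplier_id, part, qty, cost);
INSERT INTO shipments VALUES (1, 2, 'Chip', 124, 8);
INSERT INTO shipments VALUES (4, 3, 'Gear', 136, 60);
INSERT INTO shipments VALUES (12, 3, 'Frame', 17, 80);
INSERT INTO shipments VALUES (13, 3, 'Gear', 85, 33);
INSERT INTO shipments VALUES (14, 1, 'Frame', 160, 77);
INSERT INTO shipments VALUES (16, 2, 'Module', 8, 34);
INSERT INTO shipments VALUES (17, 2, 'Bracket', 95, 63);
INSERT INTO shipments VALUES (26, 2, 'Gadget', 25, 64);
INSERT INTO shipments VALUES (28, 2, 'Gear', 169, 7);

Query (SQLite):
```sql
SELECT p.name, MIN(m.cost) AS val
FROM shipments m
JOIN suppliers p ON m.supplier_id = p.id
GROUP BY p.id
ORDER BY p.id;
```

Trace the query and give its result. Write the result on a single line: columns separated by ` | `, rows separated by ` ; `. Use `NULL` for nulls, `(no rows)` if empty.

Chen | 77 ; Uma | 7 ; Owen | 33

Join each shipments row to its suppliers via supplier_id.
Group joined rows by suppliers.id; compute MIN(m.cost) per group.
  1: ids {14} → MIN(m.cost)=77
  2: ids {1, 16, 17, 26, 28} → MIN(m.cost)=7
  3: ids {4, 12, 13} → MIN(m.cost)=33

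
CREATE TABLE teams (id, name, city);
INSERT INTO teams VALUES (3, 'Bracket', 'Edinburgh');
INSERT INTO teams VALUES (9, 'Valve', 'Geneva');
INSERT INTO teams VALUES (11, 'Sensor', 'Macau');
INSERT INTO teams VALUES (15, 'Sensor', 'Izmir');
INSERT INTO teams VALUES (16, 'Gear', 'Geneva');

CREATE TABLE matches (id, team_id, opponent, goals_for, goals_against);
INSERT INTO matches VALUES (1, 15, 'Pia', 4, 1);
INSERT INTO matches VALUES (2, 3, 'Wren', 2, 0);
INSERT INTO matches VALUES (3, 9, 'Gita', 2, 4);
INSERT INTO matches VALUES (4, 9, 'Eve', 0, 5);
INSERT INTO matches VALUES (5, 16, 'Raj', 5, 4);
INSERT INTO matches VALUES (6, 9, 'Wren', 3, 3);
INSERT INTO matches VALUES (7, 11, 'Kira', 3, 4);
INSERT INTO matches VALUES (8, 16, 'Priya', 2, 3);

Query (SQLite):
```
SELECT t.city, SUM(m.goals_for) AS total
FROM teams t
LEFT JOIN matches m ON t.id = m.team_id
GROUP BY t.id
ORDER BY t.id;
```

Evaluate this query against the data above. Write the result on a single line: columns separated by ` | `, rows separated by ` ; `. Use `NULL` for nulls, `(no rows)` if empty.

Edinburgh | 2 ; Geneva | 5 ; Macau | 3 ; Izmir | 4 ; Geneva | 7

LEFT JOIN keeps every teams row; unmatched ones get NULL for matches columns.
Group by teams.id and compute SUM(m.goals_for). SUM over an all-NULL group is NULL.
  3: ids {2} → SUM(m.goals_for)=2
  9: ids {3, 4, 6} → SUM(m.goals_for)=5
  11: ids {7} → SUM(m.goals_for)=3
  15: ids {1} → SUM(m.goals_for)=4
  16: ids {5, 8} → SUM(m.goals_for)=7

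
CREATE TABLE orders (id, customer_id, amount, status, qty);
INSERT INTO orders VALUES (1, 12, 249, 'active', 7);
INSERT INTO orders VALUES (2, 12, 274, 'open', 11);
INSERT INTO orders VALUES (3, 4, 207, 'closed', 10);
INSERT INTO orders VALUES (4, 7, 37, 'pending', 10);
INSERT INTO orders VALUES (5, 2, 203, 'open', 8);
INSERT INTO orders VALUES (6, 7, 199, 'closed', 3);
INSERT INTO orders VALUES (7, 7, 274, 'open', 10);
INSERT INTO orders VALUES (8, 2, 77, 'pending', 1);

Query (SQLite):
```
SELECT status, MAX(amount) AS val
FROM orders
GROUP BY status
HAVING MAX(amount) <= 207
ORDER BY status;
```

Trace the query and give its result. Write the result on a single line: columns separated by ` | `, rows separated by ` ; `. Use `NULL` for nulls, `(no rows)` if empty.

closed | 207 ; pending | 77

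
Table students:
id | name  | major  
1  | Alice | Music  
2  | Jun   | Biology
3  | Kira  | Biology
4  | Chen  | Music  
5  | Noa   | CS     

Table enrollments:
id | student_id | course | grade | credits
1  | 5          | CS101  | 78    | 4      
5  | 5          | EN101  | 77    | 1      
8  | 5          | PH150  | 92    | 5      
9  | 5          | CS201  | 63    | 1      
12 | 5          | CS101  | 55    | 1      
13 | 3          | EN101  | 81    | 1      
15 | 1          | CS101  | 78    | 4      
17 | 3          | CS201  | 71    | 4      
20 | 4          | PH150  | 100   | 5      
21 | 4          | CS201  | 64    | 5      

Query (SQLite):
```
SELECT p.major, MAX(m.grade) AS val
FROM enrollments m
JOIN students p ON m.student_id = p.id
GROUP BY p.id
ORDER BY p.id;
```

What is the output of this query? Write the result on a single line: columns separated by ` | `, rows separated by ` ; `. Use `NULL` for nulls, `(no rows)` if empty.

Music | 78 ; Biology | 81 ; Music | 100 ; CS | 92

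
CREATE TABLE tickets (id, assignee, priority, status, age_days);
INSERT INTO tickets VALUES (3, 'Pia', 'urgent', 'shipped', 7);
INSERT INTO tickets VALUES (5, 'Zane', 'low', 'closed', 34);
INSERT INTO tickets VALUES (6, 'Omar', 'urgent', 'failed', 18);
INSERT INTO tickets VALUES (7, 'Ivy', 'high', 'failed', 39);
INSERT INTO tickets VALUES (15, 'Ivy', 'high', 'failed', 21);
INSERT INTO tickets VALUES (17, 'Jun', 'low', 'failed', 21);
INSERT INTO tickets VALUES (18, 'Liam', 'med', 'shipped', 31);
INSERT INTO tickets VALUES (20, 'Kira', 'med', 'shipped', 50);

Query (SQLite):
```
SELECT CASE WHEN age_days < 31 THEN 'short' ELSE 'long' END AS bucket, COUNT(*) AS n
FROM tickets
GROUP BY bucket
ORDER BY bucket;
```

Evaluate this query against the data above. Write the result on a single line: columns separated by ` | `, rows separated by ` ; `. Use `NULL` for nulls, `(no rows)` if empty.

long | 4 ; short | 4

Bucket rows by age_days < 31 → 'short' else 'long'; count each bucket.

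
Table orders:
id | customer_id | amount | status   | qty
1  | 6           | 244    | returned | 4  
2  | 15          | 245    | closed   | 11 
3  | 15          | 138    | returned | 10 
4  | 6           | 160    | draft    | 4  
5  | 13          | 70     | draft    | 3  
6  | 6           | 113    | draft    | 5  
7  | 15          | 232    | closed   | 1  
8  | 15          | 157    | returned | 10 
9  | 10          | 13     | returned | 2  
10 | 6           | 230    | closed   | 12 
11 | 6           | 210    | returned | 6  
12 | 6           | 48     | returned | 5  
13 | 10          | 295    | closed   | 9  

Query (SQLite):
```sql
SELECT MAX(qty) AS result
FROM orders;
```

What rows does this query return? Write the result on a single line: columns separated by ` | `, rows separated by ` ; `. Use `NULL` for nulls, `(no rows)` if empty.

12

All qty values: [4, 11, 10, 4, 3, 5, 1, 10, 2, 12, 6, 5, 9].
MAX of non-NULL values = 12.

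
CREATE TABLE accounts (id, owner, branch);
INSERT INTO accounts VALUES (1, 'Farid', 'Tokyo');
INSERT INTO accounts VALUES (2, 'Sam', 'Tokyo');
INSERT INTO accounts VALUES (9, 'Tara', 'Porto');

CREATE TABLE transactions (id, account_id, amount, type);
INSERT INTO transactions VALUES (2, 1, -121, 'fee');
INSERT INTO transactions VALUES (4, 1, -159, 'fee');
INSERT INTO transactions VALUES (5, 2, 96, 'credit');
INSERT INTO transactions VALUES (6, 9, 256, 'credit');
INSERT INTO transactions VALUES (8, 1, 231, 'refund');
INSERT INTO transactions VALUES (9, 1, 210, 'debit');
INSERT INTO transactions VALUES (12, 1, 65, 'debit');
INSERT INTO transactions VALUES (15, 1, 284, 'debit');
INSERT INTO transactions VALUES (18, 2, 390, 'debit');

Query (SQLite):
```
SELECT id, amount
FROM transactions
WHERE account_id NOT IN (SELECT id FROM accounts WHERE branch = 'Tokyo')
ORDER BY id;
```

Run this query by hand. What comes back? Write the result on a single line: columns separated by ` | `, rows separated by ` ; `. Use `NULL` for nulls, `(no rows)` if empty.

Inner query: accounts.id where branch = 'Tokyo'.
Outer: keep transactions rows whose account_id is not in that set.
Inner query → {1, 2}

6 | 256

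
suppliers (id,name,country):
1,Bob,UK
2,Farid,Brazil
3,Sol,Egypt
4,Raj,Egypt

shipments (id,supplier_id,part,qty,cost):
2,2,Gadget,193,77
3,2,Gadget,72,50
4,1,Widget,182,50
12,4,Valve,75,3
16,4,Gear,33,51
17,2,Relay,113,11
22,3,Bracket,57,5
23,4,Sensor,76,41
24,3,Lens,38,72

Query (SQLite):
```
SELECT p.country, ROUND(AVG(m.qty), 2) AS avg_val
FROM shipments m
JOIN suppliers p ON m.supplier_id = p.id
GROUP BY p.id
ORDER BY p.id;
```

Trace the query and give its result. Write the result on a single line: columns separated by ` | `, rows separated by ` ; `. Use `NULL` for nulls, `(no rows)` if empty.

Join each shipments row to its suppliers via supplier_id.
Group joined rows by suppliers.id; compute ROUND(AVG(m.qty), 2) per group.
  1: ids {4} → ROUND(AVG(m.qty), 2)=182
  2: ids {2, 3, 17} → ROUND(AVG(m.qty), 2)=126
  3: ids {22, 24} → ROUND(AVG(m.qty), 2)=47.5
  4: ids {12, 16, 23} → ROUND(AVG(m.qty), 2)=61.33

UK | 182 ; Brazil | 126 ; Egypt | 47.5 ; Egypt | 61.33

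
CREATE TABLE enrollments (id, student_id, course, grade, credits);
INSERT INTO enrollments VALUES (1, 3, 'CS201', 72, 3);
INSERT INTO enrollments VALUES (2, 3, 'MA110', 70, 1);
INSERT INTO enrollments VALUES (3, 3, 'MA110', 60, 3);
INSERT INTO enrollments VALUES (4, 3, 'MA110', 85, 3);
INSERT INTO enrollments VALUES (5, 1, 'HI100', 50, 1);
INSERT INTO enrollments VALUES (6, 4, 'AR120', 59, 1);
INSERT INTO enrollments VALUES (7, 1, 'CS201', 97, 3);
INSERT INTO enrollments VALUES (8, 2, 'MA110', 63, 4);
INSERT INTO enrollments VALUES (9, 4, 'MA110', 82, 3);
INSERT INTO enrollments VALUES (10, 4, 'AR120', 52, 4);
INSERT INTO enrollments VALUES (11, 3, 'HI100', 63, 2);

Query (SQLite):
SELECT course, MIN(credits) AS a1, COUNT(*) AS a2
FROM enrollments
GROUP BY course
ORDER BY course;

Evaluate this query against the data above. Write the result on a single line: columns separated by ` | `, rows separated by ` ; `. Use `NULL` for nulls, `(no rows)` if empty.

AR120 | 1 | 2 ; CS201 | 3 | 2 ; HI100 | 1 | 2 ; MA110 | 1 | 5

Group enrollments by course.
Per group compute: MIN(credits), COUNT(*).
  AR120: ids {6, 10} → MIN(credits)=1, COUNT(*)=2
  CS201: ids {1, 7} → MIN(credits)=3, COUNT(*)=2
  HI100: ids {5, 11} → MIN(credits)=1, COUNT(*)=2
  MA110: ids {2, 3, 4, 8, 9} → MIN(credits)=1, COUNT(*)=5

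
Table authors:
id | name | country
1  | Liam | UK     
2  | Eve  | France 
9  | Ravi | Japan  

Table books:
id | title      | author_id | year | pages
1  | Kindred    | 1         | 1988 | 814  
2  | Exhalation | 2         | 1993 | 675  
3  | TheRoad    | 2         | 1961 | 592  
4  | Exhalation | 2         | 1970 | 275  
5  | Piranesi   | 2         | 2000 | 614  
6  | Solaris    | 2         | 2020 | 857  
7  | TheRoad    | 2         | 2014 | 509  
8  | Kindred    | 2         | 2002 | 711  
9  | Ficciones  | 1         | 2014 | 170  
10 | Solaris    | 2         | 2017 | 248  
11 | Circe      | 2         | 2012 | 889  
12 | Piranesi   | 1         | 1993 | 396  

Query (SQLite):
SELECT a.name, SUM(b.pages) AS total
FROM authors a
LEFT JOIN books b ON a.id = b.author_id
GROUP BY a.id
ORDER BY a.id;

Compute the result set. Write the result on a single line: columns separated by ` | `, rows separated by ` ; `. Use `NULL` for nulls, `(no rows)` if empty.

Liam | 1380 ; Eve | 5370 ; Ravi | NULL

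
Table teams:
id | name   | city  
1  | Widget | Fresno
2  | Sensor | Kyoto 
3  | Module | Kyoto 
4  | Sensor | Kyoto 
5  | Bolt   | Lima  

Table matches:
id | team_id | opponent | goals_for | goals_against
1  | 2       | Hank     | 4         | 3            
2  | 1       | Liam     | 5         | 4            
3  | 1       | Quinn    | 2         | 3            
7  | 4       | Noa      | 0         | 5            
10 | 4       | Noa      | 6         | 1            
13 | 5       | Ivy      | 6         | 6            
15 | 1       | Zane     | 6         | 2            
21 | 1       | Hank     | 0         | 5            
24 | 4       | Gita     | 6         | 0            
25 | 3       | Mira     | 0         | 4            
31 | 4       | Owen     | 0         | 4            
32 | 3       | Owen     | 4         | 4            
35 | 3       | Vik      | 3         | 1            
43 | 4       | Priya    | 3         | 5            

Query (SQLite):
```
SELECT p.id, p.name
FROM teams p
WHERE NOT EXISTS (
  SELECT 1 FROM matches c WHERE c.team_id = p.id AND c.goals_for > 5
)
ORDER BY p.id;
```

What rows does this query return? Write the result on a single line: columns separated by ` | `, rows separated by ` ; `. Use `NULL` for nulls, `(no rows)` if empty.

For each teams row, check whether any matches with matching team_id has goals_for > 5.
Keep rows where that is false.

2 | Sensor ; 3 | Module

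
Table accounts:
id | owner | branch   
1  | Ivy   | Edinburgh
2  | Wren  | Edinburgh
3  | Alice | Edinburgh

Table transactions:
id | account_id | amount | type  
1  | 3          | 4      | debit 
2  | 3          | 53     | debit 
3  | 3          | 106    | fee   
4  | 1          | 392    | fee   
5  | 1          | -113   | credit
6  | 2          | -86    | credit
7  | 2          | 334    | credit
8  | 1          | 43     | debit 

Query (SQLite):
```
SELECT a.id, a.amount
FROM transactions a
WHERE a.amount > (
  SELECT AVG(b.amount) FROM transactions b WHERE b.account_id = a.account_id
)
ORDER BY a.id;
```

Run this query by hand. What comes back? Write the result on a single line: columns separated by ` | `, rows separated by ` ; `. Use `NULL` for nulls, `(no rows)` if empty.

For each transactions row a, compute AVG(amount) over rows sharing a.account_id.
Keep row a if a.amount > that per-group AVG.
  account_id=1: AVG(amount) = 107.333333
  account_id=2: AVG(amount) = 124.0
  account_id=3: AVG(amount) = 54.333333

3 | 106 ; 4 | 392 ; 7 | 334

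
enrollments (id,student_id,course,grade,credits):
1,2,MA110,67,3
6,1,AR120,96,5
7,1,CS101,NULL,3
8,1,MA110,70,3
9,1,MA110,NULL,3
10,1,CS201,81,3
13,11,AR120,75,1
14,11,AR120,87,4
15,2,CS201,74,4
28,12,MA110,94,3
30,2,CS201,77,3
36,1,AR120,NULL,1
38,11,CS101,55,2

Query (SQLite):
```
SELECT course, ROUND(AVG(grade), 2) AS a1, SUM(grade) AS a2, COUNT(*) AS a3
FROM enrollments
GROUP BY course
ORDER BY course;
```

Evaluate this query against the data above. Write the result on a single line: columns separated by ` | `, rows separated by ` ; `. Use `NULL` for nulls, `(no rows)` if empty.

Group enrollments by course.
Per group compute: ROUND(AVG(grade), 2), SUM(grade), COUNT(*).
  AR120: ids {6, 13, 14, 36} → ROUND(AVG(grade), 2)=86, SUM(grade)=258, COUNT(*)=4
  CS101: ids {7, 38} → ROUND(AVG(grade), 2)=55, SUM(grade)=55, COUNT(*)=2
  CS201: ids {10, 15, 30} → ROUND(AVG(grade), 2)=77.33, SUM(grade)=232, COUNT(*)=3
  MA110: ids {1, 8, 9, 28} → ROUND(AVG(grade), 2)=77, SUM(grade)=231, COUNT(*)=4

AR120 | 86 | 258 | 4 ; CS101 | 55 | 55 | 2 ; CS201 | 77.33 | 232 | 3 ; MA110 | 77 | 231 | 4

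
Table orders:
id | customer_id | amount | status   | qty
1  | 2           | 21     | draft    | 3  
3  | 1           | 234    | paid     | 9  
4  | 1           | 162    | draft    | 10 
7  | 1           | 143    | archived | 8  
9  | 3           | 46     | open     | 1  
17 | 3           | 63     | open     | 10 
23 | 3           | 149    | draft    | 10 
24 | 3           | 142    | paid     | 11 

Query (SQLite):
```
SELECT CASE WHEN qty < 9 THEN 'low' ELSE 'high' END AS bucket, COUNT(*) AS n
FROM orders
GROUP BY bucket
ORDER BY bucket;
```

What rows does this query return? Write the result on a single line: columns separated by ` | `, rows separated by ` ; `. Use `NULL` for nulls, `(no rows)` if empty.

high | 5 ; low | 3

Bucket rows by qty < 9 → 'low' else 'high'; count each bucket.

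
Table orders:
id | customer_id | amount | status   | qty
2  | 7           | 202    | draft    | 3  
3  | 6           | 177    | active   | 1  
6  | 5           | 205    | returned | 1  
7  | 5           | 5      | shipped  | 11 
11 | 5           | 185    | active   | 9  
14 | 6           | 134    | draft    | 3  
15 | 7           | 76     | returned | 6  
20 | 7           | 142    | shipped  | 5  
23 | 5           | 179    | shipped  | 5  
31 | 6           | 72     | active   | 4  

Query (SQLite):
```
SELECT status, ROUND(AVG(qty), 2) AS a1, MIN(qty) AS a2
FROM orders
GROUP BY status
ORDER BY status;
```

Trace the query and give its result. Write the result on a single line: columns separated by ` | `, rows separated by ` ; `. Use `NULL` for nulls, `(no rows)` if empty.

Group orders by status.
Per group compute: ROUND(AVG(qty), 2), MIN(qty).
  active: ids {3, 11, 31} → ROUND(AVG(qty), 2)=4.67, MIN(qty)=1
  draft: ids {2, 14} → ROUND(AVG(qty), 2)=3, MIN(qty)=3
  returned: ids {6, 15} → ROUND(AVG(qty), 2)=3.5, MIN(qty)=1
  shipped: ids {7, 20, 23} → ROUND(AVG(qty), 2)=7, MIN(qty)=5

active | 4.67 | 1 ; draft | 3 | 3 ; returned | 3.5 | 1 ; shipped | 7 | 5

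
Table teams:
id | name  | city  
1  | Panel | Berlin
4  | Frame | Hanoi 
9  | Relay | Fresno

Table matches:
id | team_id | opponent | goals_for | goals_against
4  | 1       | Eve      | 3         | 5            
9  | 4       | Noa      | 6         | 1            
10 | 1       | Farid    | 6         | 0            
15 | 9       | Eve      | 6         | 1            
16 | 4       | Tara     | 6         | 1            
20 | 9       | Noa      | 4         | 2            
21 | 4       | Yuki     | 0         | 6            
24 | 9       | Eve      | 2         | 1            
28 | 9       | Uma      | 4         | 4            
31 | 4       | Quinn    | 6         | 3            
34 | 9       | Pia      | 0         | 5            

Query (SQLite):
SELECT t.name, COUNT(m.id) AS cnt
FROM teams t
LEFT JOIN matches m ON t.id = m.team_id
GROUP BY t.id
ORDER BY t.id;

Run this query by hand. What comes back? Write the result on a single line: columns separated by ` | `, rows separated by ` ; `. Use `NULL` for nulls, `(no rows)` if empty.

LEFT JOIN keeps every teams row; unmatched ones get NULL for matches columns.
Group by teams.id and compute COUNT(m.id). COUNT(col) of an all-NULL group is 0.
  1: ids {4, 10} → COUNT(m.id)=2
  4: ids {9, 16, 21, 31} → COUNT(m.id)=4
  9: ids {15, 20, 24, 28, 34} → COUNT(m.id)=5

Panel | 2 ; Frame | 4 ; Relay | 5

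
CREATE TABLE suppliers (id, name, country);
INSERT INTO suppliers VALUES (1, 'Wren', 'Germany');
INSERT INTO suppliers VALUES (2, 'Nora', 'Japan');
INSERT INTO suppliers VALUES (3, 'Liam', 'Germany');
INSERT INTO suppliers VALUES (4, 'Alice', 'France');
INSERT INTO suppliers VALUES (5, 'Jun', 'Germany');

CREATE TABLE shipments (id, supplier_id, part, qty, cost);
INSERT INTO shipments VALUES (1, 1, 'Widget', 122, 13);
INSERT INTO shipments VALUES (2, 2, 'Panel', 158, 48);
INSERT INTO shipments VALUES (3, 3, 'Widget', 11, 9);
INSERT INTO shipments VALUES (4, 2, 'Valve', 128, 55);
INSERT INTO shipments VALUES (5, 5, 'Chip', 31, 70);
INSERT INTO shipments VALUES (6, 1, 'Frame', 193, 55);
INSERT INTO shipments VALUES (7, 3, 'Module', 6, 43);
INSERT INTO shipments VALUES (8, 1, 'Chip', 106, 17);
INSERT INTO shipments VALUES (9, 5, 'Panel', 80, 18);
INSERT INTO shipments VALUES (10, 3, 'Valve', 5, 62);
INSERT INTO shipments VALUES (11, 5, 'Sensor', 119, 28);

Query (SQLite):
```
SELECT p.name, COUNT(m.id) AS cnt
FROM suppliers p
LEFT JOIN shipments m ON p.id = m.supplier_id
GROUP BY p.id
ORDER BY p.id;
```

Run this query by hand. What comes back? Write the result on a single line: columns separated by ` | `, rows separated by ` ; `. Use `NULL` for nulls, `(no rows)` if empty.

Wren | 3 ; Nora | 2 ; Liam | 3 ; Alice | 0 ; Jun | 3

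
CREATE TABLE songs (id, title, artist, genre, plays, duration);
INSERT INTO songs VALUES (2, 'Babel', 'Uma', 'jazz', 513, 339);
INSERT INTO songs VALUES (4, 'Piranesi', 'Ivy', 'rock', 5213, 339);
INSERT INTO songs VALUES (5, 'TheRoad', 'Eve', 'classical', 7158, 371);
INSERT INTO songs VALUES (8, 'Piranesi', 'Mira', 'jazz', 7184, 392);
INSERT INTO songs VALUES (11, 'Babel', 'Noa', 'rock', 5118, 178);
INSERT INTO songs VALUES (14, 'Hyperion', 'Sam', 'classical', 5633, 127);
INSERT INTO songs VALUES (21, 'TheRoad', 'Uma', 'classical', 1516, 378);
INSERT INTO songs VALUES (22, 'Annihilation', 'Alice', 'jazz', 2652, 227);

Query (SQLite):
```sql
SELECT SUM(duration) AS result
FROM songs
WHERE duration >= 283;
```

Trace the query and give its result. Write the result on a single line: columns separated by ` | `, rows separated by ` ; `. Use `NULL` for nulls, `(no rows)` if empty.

1819

Rows where duration >= 283 → duration values: [339, 339, 371, 392, 378].
SUM of non-NULL values = 1819.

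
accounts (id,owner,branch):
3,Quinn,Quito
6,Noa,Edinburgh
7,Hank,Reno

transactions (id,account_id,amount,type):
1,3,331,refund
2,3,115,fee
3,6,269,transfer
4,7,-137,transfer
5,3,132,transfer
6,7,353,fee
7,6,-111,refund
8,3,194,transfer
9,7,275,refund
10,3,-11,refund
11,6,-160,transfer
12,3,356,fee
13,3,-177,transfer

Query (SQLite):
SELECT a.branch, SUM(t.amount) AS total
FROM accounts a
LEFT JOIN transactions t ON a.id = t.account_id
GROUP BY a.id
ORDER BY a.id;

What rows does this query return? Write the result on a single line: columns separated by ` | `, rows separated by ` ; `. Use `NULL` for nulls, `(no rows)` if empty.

Quito | 940 ; Edinburgh | -2 ; Reno | 491

LEFT JOIN keeps every accounts row; unmatched ones get NULL for transactions columns.
Group by accounts.id and compute SUM(t.amount). SUM over an all-NULL group is NULL.
  3: ids {1, 2, 5, 8, 10, 12, 13} → SUM(t.amount)=940
  6: ids {3, 7, 11} → SUM(t.amount)=-2
  7: ids {4, 6, 9} → SUM(t.amount)=491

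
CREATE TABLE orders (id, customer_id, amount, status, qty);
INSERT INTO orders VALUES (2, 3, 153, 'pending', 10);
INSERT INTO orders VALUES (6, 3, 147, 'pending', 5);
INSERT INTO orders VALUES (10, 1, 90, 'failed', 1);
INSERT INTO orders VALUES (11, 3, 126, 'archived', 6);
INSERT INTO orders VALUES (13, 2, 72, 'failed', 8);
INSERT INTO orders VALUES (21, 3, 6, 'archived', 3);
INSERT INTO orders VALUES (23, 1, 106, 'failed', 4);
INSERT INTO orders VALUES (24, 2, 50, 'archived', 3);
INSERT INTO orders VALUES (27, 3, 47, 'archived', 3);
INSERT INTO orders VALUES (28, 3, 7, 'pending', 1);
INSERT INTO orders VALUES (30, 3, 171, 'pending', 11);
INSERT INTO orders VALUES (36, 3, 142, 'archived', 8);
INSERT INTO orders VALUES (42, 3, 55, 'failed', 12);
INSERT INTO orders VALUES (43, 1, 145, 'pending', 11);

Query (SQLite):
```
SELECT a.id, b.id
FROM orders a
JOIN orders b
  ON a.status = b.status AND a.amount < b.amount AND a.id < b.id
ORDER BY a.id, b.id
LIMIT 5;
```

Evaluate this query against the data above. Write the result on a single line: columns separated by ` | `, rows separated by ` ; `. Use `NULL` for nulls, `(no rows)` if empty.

2 | 30 ; 6 | 30 ; 10 | 23 ; 11 | 36 ; 13 | 23

Pairs (a,b) with same status, a.amount < b.amount, a.id < b.id.
status groups: archived:{11,21,24,27,36} failed:{10,13,23,42} pending:{2,6,28,30,43}
Ordered by (a.id, b.id); first 5.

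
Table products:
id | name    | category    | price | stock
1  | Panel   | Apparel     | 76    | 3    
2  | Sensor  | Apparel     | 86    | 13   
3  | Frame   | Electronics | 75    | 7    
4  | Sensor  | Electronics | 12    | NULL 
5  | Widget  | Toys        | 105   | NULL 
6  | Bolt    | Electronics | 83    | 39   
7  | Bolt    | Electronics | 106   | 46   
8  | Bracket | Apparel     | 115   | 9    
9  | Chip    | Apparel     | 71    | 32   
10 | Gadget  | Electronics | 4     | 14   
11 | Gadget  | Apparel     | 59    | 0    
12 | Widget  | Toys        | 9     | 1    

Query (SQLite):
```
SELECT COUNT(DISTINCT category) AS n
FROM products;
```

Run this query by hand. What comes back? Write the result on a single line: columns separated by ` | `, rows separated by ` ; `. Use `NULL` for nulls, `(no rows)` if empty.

3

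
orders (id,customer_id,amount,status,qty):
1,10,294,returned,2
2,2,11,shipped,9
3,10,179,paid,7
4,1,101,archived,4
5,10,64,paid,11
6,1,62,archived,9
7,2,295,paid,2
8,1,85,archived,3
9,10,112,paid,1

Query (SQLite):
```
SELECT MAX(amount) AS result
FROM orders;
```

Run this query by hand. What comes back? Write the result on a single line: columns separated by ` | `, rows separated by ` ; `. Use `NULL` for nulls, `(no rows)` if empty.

295

All amount values: [294, 11, 179, 101, 64, 62, 295, 85, 112].
MAX of non-NULL values = 295.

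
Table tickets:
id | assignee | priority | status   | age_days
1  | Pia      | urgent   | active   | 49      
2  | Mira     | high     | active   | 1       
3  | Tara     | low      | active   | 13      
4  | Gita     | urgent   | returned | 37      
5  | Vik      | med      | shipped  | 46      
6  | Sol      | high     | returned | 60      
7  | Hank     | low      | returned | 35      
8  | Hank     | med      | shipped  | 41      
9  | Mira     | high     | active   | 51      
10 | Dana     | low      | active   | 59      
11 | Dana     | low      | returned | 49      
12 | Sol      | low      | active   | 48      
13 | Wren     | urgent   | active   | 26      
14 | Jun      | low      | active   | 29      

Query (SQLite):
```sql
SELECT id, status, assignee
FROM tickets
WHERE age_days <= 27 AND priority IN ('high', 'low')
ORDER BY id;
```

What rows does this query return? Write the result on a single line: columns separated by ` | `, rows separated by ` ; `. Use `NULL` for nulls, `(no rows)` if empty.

2 | active | Mira ; 3 | active | Tara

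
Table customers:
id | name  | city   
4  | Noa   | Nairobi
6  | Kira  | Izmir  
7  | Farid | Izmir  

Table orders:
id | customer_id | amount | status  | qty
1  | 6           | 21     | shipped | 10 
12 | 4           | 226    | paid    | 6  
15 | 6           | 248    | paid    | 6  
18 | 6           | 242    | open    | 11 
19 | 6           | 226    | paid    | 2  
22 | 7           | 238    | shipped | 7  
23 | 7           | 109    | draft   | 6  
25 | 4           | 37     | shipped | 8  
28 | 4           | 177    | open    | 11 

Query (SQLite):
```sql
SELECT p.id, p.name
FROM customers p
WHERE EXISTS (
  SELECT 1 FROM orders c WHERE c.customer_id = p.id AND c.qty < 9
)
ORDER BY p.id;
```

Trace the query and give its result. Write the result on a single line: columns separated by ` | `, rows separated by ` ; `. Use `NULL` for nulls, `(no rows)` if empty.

4 | Noa ; 6 | Kira ; 7 | Farid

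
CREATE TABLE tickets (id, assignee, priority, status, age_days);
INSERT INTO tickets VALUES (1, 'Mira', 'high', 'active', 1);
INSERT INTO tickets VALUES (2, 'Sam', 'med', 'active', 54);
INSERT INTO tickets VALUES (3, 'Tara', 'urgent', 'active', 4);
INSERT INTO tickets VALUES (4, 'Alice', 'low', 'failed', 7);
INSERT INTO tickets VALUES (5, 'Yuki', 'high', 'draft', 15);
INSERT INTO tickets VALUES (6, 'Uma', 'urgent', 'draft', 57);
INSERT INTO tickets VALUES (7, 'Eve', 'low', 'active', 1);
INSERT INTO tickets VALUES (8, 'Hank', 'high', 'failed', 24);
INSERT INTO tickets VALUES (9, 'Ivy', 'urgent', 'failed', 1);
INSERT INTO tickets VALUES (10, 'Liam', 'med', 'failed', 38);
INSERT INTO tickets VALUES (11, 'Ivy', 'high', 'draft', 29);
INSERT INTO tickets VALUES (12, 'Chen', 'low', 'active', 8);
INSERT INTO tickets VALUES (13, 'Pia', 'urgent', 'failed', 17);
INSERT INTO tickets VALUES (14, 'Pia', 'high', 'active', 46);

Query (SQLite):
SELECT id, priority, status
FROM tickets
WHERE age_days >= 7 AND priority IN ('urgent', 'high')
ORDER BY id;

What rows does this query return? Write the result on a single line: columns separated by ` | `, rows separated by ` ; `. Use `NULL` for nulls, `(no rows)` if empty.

age_days >= 7: ids {2, 4, 5, 6, 8, 10, 11, 12, 13, 14}
priority IN ('urgent', 'high'): ids {1, 3, 5, 6, 8, 9, 11, 13, 14}
Combine with AND.

5 | high | draft ; 6 | urgent | draft ; 8 | high | failed ; 11 | high | draft ; 13 | urgent | failed ; 14 | high | active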